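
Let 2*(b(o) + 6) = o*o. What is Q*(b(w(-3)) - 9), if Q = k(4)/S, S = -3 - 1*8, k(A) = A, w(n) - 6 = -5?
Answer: 58/11 ≈ 5.2727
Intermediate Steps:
w(n) = 1 (w(n) = 6 - 5 = 1)
S = -11 (S = -3 - 8 = -11)
b(o) = -6 + o²/2 (b(o) = -6 + (o*o)/2 = -6 + o²/2)
Q = -4/11 (Q = 4/(-11) = 4*(-1/11) = -4/11 ≈ -0.36364)
Q*(b(w(-3)) - 9) = -4*((-6 + (½)*1²) - 9)/11 = -4*((-6 + (½)*1) - 9)/11 = -4*((-6 + ½) - 9)/11 = -4*(-11/2 - 9)/11 = -4/11*(-29/2) = 58/11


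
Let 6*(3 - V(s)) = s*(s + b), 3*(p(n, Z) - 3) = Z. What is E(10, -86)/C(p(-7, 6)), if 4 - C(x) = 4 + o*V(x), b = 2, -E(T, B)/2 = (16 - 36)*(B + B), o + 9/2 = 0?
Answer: 27520/51 ≈ 539.61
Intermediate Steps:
o = -9/2 (o = -9/2 + 0 = -9/2 ≈ -4.5000)
E(T, B) = 80*B (E(T, B) = -2*(16 - 36)*(B + B) = -(-40)*2*B = -(-80)*B = 80*B)
p(n, Z) = 3 + Z/3
V(s) = 3 - s*(2 + s)/6 (V(s) = 3 - s*(s + 2)/6 = 3 - s*(2 + s)/6)
C(x) = 27/2 - 3*x/2 - 3*x**2/4 (C(x) = 4 - (4 - 9*(3 - x/3 - x**2/6)/2) = 4 - (4 + (-27/2 + 3*x/2 + 3*x**2/4)) = 4 - (-19/2 + 3*x/2 + 3*x**2/4) = 4 + (19/2 - 3*x/2 - 3*x**2/4) = 27/2 - 3*x/2 - 3*x**2/4)
E(10, -86)/C(p(-7, 6)) = (80*(-86))/(27/2 - 3*(3 + (1/3)*6)/2 - 3*(3 + (1/3)*6)**2/4) = -6880/(27/2 - 3*(3 + 2)/2 - 3*(3 + 2)**2/4) = -6880/(27/2 - 3/2*5 - 3/4*5**2) = -6880/(27/2 - 15/2 - 3/4*25) = -6880/(27/2 - 15/2 - 75/4) = -6880/(-51/4) = -6880*(-4/51) = 27520/51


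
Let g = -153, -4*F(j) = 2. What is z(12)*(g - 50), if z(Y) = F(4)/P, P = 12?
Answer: 203/24 ≈ 8.4583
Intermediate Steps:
F(j) = -1/2 (F(j) = -1/4*2 = -1/2)
z(Y) = -1/24 (z(Y) = -1/2/12 = -1/2*1/12 = -1/24)
z(12)*(g - 50) = -(-153 - 50)/24 = -1/24*(-203) = 203/24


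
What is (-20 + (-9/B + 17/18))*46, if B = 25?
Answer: -200951/225 ≈ -893.12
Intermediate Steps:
(-20 + (-9/B + 17/18))*46 = (-20 + (-9/25 + 17/18))*46 = (-20 + 263/450)*46 = -8737/450*46 = -200951/225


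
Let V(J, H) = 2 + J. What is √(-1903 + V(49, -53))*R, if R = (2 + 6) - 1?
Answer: 14*I*√463 ≈ 301.24*I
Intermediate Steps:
R = 7 (R = 8 - 1 = 7)
√(-1903 + V(49, -53))*R = √(-1903 + (2 + 49))*7 = √(-1903 + 51)*7 = √(-1852)*7 = (2*I*√463)*7 = 14*I*√463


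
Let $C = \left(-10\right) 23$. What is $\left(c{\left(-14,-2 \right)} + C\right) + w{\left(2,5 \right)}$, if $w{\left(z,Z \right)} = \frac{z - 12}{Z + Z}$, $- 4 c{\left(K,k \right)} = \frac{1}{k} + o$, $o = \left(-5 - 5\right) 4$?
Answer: $- \frac{1767}{8} \approx -220.88$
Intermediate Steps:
$o = -40$ ($o = \left(-10\right) 4 = -40$)
$C = -230$
$c{\left(K,k \right)} = 10 - \frac{1}{4 k}$ ($c{\left(K,k \right)} = - \frac{\frac{1}{k} - 40}{4} = - \frac{-40 + \frac{1}{k}}{4} = 10 - \frac{1}{4 k}$)
$w{\left(z,Z \right)} = \frac{-12 + z}{2 Z}$
$\left(c{\left(-14,-2 \right)} + C\right) + w{\left(2,5 \right)} = \left(\left(10 - \frac{1}{4 \left(-2\right)}\right) - 230\right) + \frac{-12 + 2}{2 \cdot 5} = \left(\left(10 - - \frac{1}{8}\right) - 230\right) + \frac{1}{2} \cdot \frac{1}{5} \left(-10\right) = \left(\left(10 + \frac{1}{8}\right) - 230\right) - 1 = \left(\frac{81}{8} - 230\right) - 1 = - \frac{1759}{8} - 1 = - \frac{1767}{8}$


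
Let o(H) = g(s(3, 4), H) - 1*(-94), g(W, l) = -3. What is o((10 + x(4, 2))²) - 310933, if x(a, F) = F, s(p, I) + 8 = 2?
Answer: -310842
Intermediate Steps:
s(p, I) = -6 (s(p, I) = -8 + 2 = -6)
o(H) = 91 (o(H) = -3 - 1*(-94) = -3 + 94 = 91)
o((10 + x(4, 2))²) - 310933 = 91 - 310933 = -310842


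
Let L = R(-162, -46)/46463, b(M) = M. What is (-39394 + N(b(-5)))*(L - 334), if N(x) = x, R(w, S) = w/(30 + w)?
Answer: 13451216411703/1022186 ≈ 1.3159e+7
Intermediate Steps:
L = 27/1022186 (L = -162/(30 - 162)/46463 = -162/(-132)*(1/46463) = -162*(-1/132)*(1/46463) = (27/22)*(1/46463) = 27/1022186 ≈ 2.6414e-5)
(-39394 + N(b(-5)))*(L - 334) = (-39394 - 5)*(27/1022186 - 334) = -39399*(-341410097/1022186) = 13451216411703/1022186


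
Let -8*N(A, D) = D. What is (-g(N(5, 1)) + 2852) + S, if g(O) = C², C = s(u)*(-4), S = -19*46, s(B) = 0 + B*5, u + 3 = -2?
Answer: -8022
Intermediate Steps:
u = -5 (u = -3 - 2 = -5)
N(A, D) = -D/8
s(B) = 5*B (s(B) = 0 + 5*B = 5*B)
S = -874
C = 100 (C = (5*(-5))*(-4) = -25*(-4) = 100)
g(O) = 10000 (g(O) = 100² = 10000)
(-g(N(5, 1)) + 2852) + S = (-1*10000 + 2852) - 874 = (-10000 + 2852) - 874 = -7148 - 874 = -8022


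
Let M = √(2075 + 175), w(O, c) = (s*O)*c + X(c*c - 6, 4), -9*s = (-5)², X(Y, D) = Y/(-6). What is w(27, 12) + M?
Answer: -923 + 15*√10 ≈ -875.57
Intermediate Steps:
X(Y, D) = -Y/6 (X(Y, D) = Y*(-⅙) = -Y/6)
s = -25/9 (s = -⅑*(-5)² = -⅑*25 = -25/9 ≈ -2.7778)
w(O, c) = 1 - c²/6 - 25*O*c/9 (w(O, c) = (-25*O/9)*c - (c*c - 6)/6 = -25*O*c/9 - (c² - 6)/6 = -25*O*c/9 - (-6 + c²)/6 = -25*O*c/9 + (1 - c²/6) = 1 - c²/6 - 25*O*c/9)
M = 15*√10 (M = √2250 = 15*√10 ≈ 47.434)
w(27, 12) + M = (1 - ⅙*12² - 25/9*27*12) + 15*√10 = (1 - ⅙*144 - 900) + 15*√10 = (1 - 24 - 900) + 15*√10 = -923 + 15*√10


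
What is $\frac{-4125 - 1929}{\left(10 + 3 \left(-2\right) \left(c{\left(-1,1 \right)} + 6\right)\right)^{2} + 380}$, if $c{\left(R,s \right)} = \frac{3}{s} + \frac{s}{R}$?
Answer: $- \frac{1009}{304} \approx -3.3191$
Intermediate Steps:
$\frac{-4125 - 1929}{\left(10 + 3 \left(-2\right) \left(c{\left(-1,1 \right)} + 6\right)\right)^{2} + 380} = \frac{-4125 - 1929}{\left(10 + 3 \left(-2\right) \left(\left(\frac{3}{1} + 1 \frac{1}{-1}\right) + 6\right)\right)^{2} + 380} = - \frac{6054}{\left(10 - 6 \left(\left(3 \cdot 1 + 1 \left(-1\right)\right) + 6\right)\right)^{2} + 380} = - \frac{6054}{\left(10 - 6 \left(\left(3 - 1\right) + 6\right)\right)^{2} + 380} = - \frac{6054}{\left(10 - 6 \left(2 + 6\right)\right)^{2} + 380} = - \frac{6054}{\left(10 - 48\right)^{2} + 380} = - \frac{6054}{\left(-38\right)^{2} + 380} = - \frac{6054}{1444 + 380} = - \frac{6054}{1824} = \left(-6054\right) \frac{1}{1824} = - \frac{1009}{304}$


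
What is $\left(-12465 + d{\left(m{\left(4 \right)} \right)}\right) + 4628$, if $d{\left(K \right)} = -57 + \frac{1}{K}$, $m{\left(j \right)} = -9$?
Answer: $- \frac{71047}{9} \approx -7894.1$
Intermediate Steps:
$\left(-12465 + d{\left(m{\left(4 \right)} \right)}\right) + 4628 = \left(-12465 - \left(57 - \frac{1}{-9}\right)\right) + 4628 = \left(-12465 - \frac{514}{9}\right) + 4628 = - \frac{112699}{9} + 4628 = - \frac{71047}{9}$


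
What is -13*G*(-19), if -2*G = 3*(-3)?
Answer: 2223/2 ≈ 1111.5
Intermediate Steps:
G = 9/2 (G = -3*(-3)/2 = -½*(-9) = 9/2 ≈ 4.5000)
-13*G*(-19) = -13*9/2*(-19) = -117/2*(-19) = 2223/2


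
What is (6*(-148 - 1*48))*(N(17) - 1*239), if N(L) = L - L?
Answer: 281064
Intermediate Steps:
N(L) = 0
(6*(-148 - 1*48))*(N(17) - 1*239) = (6*(-148 - 1*48))*(0 - 1*239) = (6*(-148 - 48))*(0 - 239) = (6*(-196))*(-239) = -1176*(-239) = 281064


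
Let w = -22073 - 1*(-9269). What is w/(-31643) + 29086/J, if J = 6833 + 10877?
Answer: 573563569/280198765 ≈ 2.0470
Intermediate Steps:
J = 17710
w = -12804 (w = -22073 + 9269 = -12804)
w/(-31643) + 29086/J = -12804/(-31643) + 29086/17710 = -12804*(-1/31643) + 29086*(1/17710) = 12804/31643 + 14543/8855 = 573563569/280198765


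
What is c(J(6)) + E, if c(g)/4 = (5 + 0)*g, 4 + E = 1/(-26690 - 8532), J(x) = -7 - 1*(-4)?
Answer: -2254209/35222 ≈ -64.000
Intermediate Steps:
J(x) = -3 (J(x) = -7 + 4 = -3)
E = -140889/35222 (E = -4 + 1/(-26690 - 8532) = -4 + 1/(-35222) = -4 - 1/35222 = -140889/35222 ≈ -4.0000)
c(g) = 20*g (c(g) = 4*((5 + 0)*g) = 4*(5*g) = 20*g)
c(J(6)) + E = 20*(-3) - 140889/35222 = -60 - 140889/35222 = -2254209/35222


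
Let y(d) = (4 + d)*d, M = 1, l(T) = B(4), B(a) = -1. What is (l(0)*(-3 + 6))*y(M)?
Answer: -15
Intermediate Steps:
l(T) = -1
y(d) = d*(4 + d)
(l(0)*(-3 + 6))*y(M) = (-(-3 + 6))*(1*(4 + 1)) = (-1*3)*(1*5) = -3*5 = -15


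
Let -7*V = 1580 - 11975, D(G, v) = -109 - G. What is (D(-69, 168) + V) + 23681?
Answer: 25126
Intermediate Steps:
V = 1485 (V = -(1580 - 11975)/7 = -⅐*(-10395) = 1485)
(D(-69, 168) + V) + 23681 = ((-109 - 1*(-69)) + 1485) + 23681 = ((-109 + 69) + 1485) + 23681 = (-40 + 1485) + 23681 = 1445 + 23681 = 25126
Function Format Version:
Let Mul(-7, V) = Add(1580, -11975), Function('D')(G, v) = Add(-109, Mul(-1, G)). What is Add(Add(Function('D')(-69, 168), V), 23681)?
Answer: 25126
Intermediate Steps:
V = 1485 (V = Mul(Rational(-1, 7), Add(1580, -11975)) = Mul(Rational(-1, 7), -10395) = 1485)
Add(Add(Function('D')(-69, 168), V), 23681) = Add(Add(Add(-109, Mul(-1, -69)), 1485), 23681) = Add(Add(Add(-109, 69), 1485), 23681) = Add(Add(-40, 1485), 23681) = Add(1445, 23681) = 25126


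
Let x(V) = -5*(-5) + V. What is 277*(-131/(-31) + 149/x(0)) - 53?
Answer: 2145563/775 ≈ 2768.5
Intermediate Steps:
x(V) = 25 + V
277*(-131/(-31) + 149/x(0)) - 53 = 277*(-131/(-31) + 149/(25 + 0)) - 53 = 277*(-131*(-1/31) + 149/25) - 53 = 277*(131/31 + 149*(1/25)) - 53 = 277*(131/31 + 149/25) - 53 = 277*(7894/775) - 53 = 2186638/775 - 53 = 2145563/775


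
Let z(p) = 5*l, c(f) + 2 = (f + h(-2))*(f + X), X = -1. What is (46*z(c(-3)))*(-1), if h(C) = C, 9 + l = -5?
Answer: 3220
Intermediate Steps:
l = -14 (l = -9 - 5 = -14)
c(f) = -2 + (-1 + f)*(-2 + f) (c(f) = -2 + (f - 2)*(f - 1) = -2 + (-2 + f)*(-1 + f) = -2 + (-1 + f)*(-2 + f))
z(p) = -70 (z(p) = 5*(-14) = -70)
(46*z(c(-3)))*(-1) = (46*(-70))*(-1) = -3220*(-1) = 3220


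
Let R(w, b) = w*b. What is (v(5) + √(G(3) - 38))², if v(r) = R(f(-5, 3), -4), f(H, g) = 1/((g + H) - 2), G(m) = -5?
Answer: -42 + 2*I*√43 ≈ -42.0 + 13.115*I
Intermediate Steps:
f(H, g) = 1/(-2 + H + g) (f(H, g) = 1/((H + g) - 2) = 1/(-2 + H + g))
R(w, b) = b*w
v(r) = 1 (v(r) = -4/(-2 - 5 + 3) = -4/(-4) = -4*(-¼) = 1)
(v(5) + √(G(3) - 38))² = (1 + √(-5 - 38))² = (1 + √(-43))² = (1 + I*√43)²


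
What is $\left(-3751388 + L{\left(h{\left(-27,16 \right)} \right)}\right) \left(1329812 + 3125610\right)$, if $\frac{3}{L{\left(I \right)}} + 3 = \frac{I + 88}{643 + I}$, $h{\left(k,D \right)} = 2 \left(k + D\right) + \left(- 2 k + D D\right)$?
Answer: $- \frac{40397790628397558}{2417} \approx -1.6714 \cdot 10^{13}$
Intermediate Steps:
$h{\left(k,D \right)} = D^{2} + 2 D$ ($h{\left(k,D \right)} = 2 \left(D + k\right) + \left(- 2 k + D^{2}\right) = \left(2 D + 2 k\right) + \left(D^{2} - 2 k\right) = D^{2} + 2 D$)
$L{\left(I \right)} = \frac{3}{-3 + \frac{88 + I}{643 + I}}$ ($L{\left(I \right)} = \frac{3}{-3 + \frac{I + 88}{643 + I}} = \frac{3}{-3 + \frac{88 + I}{643 + I}}$)
$\left(-3751388 + L{\left(h{\left(-27,16 \right)} \right)}\right) \left(1329812 + 3125610\right) = \left(-3751388 + \frac{3 \left(-643 - 16 \left(2 + 16\right)\right)}{1841 + 2 \cdot 16 \left(2 + 16\right)}\right) \left(1329812 + 3125610\right) = \left(-3751388 + \frac{3 \left(-643 - 16 \cdot 18\right)}{1841 + 2 \cdot 16 \cdot 18}\right) 4455422 = \left(-3751388 + \frac{3 \left(-643 - 288\right)}{1841 + 2 \cdot 288}\right) 4455422 = \left(-3751388 + \frac{3 \left(-643 - 288\right)}{1841 + 576}\right) 4455422 = \left(-3751388 + 3 \cdot \frac{1}{2417} \left(-931\right)\right) 4455422 = \left(-3751388 - \frac{2793}{2417}\right) 4455422 = \left(- \frac{9067107589}{2417}\right) 4455422 = - \frac{40397790628397558}{2417}$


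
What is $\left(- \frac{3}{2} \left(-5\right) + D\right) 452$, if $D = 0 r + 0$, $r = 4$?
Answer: $3390$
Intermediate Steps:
$D = 0$ ($D = 0 \cdot 4 + 0 = 0 + 0 = 0$)
$\left(- \frac{3}{2} \left(-5\right) + D\right) 452 = \left(- \frac{3}{2} \left(-5\right) + 0\right) 452 = \left(\left(-1\right) \frac{3}{2} \left(-5\right) + 0\right) 452 = \left(\left(- \frac{3}{2}\right) \left(-5\right) + 0\right) 452 = \left(\frac{15}{2} + 0\right) 452 = \frac{15}{2} \cdot 452 = 3390$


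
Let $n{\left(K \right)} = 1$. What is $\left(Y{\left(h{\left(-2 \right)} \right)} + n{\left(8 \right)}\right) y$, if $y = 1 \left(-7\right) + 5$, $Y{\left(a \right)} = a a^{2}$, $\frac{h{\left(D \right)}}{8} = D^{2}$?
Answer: $-65538$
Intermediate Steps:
$h{\left(D \right)} = 8 D^{2}$
$Y{\left(a \right)} = a^{3}$
$y = -2$ ($y = -7 + 5 = -2$)
$\left(Y{\left(h{\left(-2 \right)} \right)} + n{\left(8 \right)}\right) y = \left(\left(8 \left(-2\right)^{2}\right)^{3} + 1\right) \left(-2\right) = \left(\left(8 \cdot 4\right)^{3} + 1\right) \left(-2\right) = \left(32^{3} + 1\right) \left(-2\right) = \left(32768 + 1\right) \left(-2\right) = 32769 \left(-2\right) = -65538$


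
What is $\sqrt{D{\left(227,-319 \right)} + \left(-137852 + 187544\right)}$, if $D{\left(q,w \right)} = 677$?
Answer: $\sqrt{50369} \approx 224.43$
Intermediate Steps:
$\sqrt{D{\left(227,-319 \right)} + \left(-137852 + 187544\right)} = \sqrt{677 + \left(-137852 + 187544\right)} = \sqrt{677 + 49692} = \sqrt{50369}$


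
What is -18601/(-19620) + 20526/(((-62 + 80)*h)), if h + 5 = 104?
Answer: 733783/58860 ≈ 12.467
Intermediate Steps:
h = 99 (h = -5 + 104 = 99)
-18601/(-19620) + 20526/(((-62 + 80)*h)) = -18601/(-19620) + 20526/(((-62 + 80)*99)) = -18601*(-1/19620) + 20526/((18*99)) = 18601/19620 + 20526/1782 = 18601/19620 + 20526*(1/1782) = 18601/19620 + 311/27 = 733783/58860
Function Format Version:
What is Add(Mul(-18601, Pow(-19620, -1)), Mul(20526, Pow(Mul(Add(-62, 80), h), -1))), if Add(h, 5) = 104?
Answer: Rational(733783, 58860) ≈ 12.467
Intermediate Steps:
h = 99 (h = Add(-5, 104) = 99)
Add(Mul(-18601, Pow(-19620, -1)), Mul(20526, Pow(Mul(Add(-62, 80), h), -1))) = Add(Mul(-18601, Pow(-19620, -1)), Mul(20526, Pow(Mul(Add(-62, 80), 99), -1))) = Add(Mul(-18601, Rational(-1, 19620)), Mul(20526, Pow(Mul(18, 99), -1))) = Add(Rational(18601, 19620), Mul(20526, Pow(1782, -1))) = Add(Rational(18601, 19620), Mul(20526, Rational(1, 1782))) = Add(Rational(18601, 19620), Rational(311, 27)) = Rational(733783, 58860)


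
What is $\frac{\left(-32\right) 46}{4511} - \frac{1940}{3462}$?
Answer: $- \frac{6923702}{7808541} \approx -0.88668$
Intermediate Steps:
$\frac{\left(-32\right) 46}{4511} - \frac{1940}{3462} = \left(-1472\right) \frac{1}{4511} - \frac{970}{1731} = - \frac{1472}{4511} - \frac{970}{1731} = - \frac{6923702}{7808541}$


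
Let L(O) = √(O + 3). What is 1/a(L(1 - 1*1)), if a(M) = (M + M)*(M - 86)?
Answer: -1/14786 - 43*√3/22179 ≈ -0.0034257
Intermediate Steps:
L(O) = √(3 + O)
a(M) = 2*M*(-86 + M) (a(M) = (2*M)*(-86 + M) = 2*M*(-86 + M))
1/a(L(1 - 1*1)) = 1/(2*√(3 + (1 - 1*1))*(-86 + √(3 + (1 - 1*1)))) = 1/(2*√(3 + (1 - 1))*(-86 + √(3 + (1 - 1)))) = 1/(2*√(3 + 0)*(-86 + √(3 + 0))) = 1/(2*√3*(-86 + √3)) = √3/(6*(-86 + √3))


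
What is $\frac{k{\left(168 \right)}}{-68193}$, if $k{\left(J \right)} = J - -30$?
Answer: $- \frac{22}{7577} \approx -0.0029035$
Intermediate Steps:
$k{\left(J \right)} = 30 + J$ ($k{\left(J \right)} = J + 30 = 30 + J$)
$\frac{k{\left(168 \right)}}{-68193} = \frac{30 + 168}{-68193} = 198 \left(- \frac{1}{68193}\right) = - \frac{22}{7577}$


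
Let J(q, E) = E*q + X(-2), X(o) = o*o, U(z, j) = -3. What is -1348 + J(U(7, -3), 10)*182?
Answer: -6080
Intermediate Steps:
X(o) = o²
J(q, E) = 4 + E*q (J(q, E) = E*q + (-2)² = E*q + 4 = 4 + E*q)
-1348 + J(U(7, -3), 10)*182 = -1348 + (4 + 10*(-3))*182 = -1348 + (4 - 30)*182 = -1348 - 26*182 = -1348 - 4732 = -6080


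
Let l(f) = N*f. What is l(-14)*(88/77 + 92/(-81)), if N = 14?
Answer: -112/81 ≈ -1.3827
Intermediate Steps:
l(f) = 14*f
l(-14)*(88/77 + 92/(-81)) = (14*(-14))*(88/77 + 92/(-81)) = -196*(88*(1/77) + 92*(-1/81)) = -196*(8/7 - 92/81) = -196*4/567 = -112/81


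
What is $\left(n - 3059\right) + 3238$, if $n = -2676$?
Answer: $-2497$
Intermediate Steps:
$\left(n - 3059\right) + 3238 = \left(-2676 - 3059\right) + 3238 = -5735 + 3238 = -2497$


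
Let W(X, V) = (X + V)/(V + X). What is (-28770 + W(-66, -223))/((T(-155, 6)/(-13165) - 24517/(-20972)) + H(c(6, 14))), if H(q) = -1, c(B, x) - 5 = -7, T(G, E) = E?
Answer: -7943016756220/46544093 ≈ -1.7066e+5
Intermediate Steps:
W(X, V) = 1 (W(X, V) = (V + X)/(V + X) = 1)
c(B, x) = -2 (c(B, x) = 5 - 7 = -2)
(-28770 + W(-66, -223))/((T(-155, 6)/(-13165) - 24517/(-20972)) + H(c(6, 14))) = (-28770 + 1)/((6/(-13165) - 24517/(-20972)) - 1) = -28769/((6*(-1/13165) - 24517*(-1/20972)) - 1) = -28769/((-6/13165 + 24517/20972) - 1) = -28769/(322640473/276096380 - 1) = -28769/46544093/276096380 = -28769*276096380/46544093 = -7943016756220/46544093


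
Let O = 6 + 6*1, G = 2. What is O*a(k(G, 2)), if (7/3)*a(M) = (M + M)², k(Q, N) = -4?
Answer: 2304/7 ≈ 329.14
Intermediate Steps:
O = 12 (O = 6 + 6 = 12)
a(M) = 12*M²/7 (a(M) = 3*(M + M)²/7 = 3*(2*M)²/7 = 3*(4*M²)/7 = 12*M²/7)
O*a(k(G, 2)) = 12*((12/7)*(-4)²) = 12*((12/7)*16) = 12*(192/7) = 2304/7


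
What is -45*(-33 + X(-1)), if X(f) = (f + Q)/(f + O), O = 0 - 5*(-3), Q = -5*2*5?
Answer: 23085/14 ≈ 1648.9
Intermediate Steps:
Q = -50 (Q = -10*5 = -50)
O = 15 (O = 0 - 1*(-15) = 0 + 15 = 15)
X(f) = (-50 + f)/(15 + f) (X(f) = (f - 50)/(f + 15) = (-50 + f)/(15 + f))
-45*(-33 + X(-1)) = -45*(-33 + (-50 - 1)/(15 - 1)) = -45*(-33 - 51/14) = -45*(-513/14) = 23085/14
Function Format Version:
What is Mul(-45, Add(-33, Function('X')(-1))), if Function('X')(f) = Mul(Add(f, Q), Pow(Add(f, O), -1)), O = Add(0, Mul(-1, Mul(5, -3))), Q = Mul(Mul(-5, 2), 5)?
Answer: Rational(23085, 14) ≈ 1648.9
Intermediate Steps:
Q = -50 (Q = Mul(-10, 5) = -50)
O = 15 (O = Add(0, Mul(-1, -15)) = Add(0, 15) = 15)
Function('X')(f) = Mul(Pow(Add(15, f), -1), Add(-50, f)) (Function('X')(f) = Mul(Add(f, -50), Pow(Add(f, 15), -1)) = Mul(Add(-50, f), Pow(Add(15, f), -1)) = Mul(Pow(Add(15, f), -1), Add(-50, f)))
Mul(-45, Add(-33, Function('X')(-1))) = Mul(-45, Add(-33, Mul(Pow(Add(15, -1), -1), Add(-50, -1)))) = Mul(-45, Add(-33, Mul(Pow(14, -1), -51))) = Mul(-45, Add(-33, Mul(Rational(1, 14), -51))) = Mul(-45, Add(-33, Rational(-51, 14))) = Mul(-45, Rational(-513, 14)) = Rational(23085, 14)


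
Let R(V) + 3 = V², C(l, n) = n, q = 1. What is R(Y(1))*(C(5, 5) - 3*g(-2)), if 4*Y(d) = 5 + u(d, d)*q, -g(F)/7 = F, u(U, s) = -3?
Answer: 407/4 ≈ 101.75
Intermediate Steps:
g(F) = -7*F
Y(d) = ½ (Y(d) = (5 - 3*1)/4 = (5 - 3)/4 = (¼)*2 = ½)
R(V) = -3 + V²
R(Y(1))*(C(5, 5) - 3*g(-2)) = (-3 + (½)²)*(5 - (-21)*(-2)) = (-3 + ¼)*(5 - 3*14) = -11*(5 - 42)/4 = -11/4*(-37) = 407/4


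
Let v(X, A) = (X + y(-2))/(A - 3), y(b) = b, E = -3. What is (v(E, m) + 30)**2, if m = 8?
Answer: 841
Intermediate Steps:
v(X, A) = (-2 + X)/(-3 + A) (v(X, A) = (X - 2)/(A - 3) = (-2 + X)/(-3 + A))
(v(E, m) + 30)**2 = ((-2 - 3)/(-3 + 8) + 30)**2 = (-5/5 + 30)**2 = ((1/5)*(-5) + 30)**2 = (-1 + 30)**2 = 29**2 = 841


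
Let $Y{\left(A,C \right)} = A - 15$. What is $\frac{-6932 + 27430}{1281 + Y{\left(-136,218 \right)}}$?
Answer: $\frac{10249}{565} \approx 18.14$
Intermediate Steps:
$Y{\left(A,C \right)} = -15 + A$
$\frac{-6932 + 27430}{1281 + Y{\left(-136,218 \right)}} = \frac{-6932 + 27430}{1281 - 151} = \frac{20498}{1281 - 151} = \frac{20498}{1130} = 20498 \cdot \frac{1}{1130} = \frac{10249}{565}$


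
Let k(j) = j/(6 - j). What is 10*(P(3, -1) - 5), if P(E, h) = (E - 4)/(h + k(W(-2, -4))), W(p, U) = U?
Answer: -300/7 ≈ -42.857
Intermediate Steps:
P(E, h) = (-4 + E)/(-⅖ + h) (P(E, h) = (E - 4)/(h - 1*(-4)/(-6 - 4)) = (-4 + E)/(h - 1*(-4)/(-10)) = (-4 + E)/(h - 1*(-4)*(-⅒)) = (-4 + E)/(h - ⅖) = (-4 + E)/(-⅖ + h))
10*(P(3, -1) - 5) = 10*(5*(-4 + 3)/(-2 + 5*(-1)) - 5) = 10*(5*(-1)/(-2 - 5) - 5) = 10*(5*(-1)/(-7) - 5) = 10*(5*(-⅐)*(-1) - 5) = 10*(5/7 - 5) = 10*(-30/7) = -300/7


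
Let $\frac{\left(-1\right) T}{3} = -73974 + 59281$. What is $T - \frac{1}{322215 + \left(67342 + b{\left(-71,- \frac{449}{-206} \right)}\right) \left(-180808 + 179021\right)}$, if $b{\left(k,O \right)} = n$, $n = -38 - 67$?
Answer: $\frac{5281999970017}{119830304} \approx 44079.0$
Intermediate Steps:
$T = 44079$ ($T = - 3 \left(-73974 + 59281\right) = \left(-3\right) \left(-14693\right) = 44079$)
$n = -105$
$b{\left(k,O \right)} = -105$
$T - \frac{1}{322215 + \left(67342 + b{\left(-71,- \frac{449}{-206} \right)}\right) \left(-180808 + 179021\right)} = 44079 - \frac{1}{322215 + \left(67342 - 105\right) \left(-180808 + 179021\right)} = 44079 - \frac{1}{322215 + 67237 \left(-1787\right)} = 44079 - \frac{1}{322215 - 120152519} = 44079 - \frac{1}{-119830304} = 44079 - - \frac{1}{119830304} = 44079 + \frac{1}{119830304} = \frac{5281999970017}{119830304}$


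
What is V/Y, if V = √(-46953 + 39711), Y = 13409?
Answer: I*√7242/13409 ≈ 0.0063465*I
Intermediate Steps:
V = I*√7242 (V = √(-7242) = I*√7242 ≈ 85.1*I)
V/Y = (I*√7242)/13409 = (I*√7242)*(1/13409) = I*√7242/13409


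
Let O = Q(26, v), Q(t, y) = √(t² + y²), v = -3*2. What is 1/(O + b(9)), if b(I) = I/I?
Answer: -1/711 + 2*√178/711 ≈ 0.036123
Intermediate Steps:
b(I) = 1
v = -6
O = 2*√178 (O = √(26² + (-6)²) = √(676 + 36) = √712 = 2*√178 ≈ 26.683)
1/(O + b(9)) = 1/(2*√178 + 1) = 1/(1 + 2*√178)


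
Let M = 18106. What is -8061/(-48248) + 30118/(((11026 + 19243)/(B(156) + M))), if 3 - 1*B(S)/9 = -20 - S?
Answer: 28651672564697/1460418712 ≈ 19619.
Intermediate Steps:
B(S) = 207 + 9*S (B(S) = 27 - 9*(-20 - S) = 27 + (180 + 9*S) = 207 + 9*S)
-8061/(-48248) + 30118/(((11026 + 19243)/(B(156) + M))) = -8061/(-48248) + 30118/(((11026 + 19243)/((207 + 9*156) + 18106))) = -8061*(-1/48248) + 30118/((30269/((207 + 1404) + 18106))) = 8061/48248 + 30118/((30269/(1611 + 18106))) = 8061/48248 + 30118/((30269/19717)) = 8061/48248 + 30118/((30269*(1/19717))) = 8061/48248 + 30118/(30269/19717) = 8061/48248 + 30118*(19717/30269) = 8061/48248 + 593836606/30269 = 28651672564697/1460418712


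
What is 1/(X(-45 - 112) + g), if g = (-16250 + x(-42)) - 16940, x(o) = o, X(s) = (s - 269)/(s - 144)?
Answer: -301/10002406 ≈ -3.0093e-5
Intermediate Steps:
X(s) = (-269 + s)/(-144 + s)
g = -33232 (g = (-16250 - 42) - 16940 = -16292 - 16940 = -33232)
1/(X(-45 - 112) + g) = 1/((-269 + (-45 - 112))/(-144 + (-45 - 112)) - 33232) = 1/((-269 - 157)/(-144 - 157) - 33232) = 1/(-426/(-301) - 33232) = 1/(-1/301*(-426) - 33232) = 1/(426/301 - 33232) = 1/(-10002406/301) = -301/10002406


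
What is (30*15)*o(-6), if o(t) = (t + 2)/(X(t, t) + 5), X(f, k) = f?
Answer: 1800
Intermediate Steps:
o(t) = (2 + t)/(5 + t) (o(t) = (t + 2)/(t + 5) = (2 + t)/(5 + t))
(30*15)*o(-6) = (30*15)*((2 - 6)/(5 - 6)) = 450*(-4/(-1)) = 450*(-1*(-4)) = 450*4 = 1800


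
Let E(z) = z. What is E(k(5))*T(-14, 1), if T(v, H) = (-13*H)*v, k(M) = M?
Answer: 910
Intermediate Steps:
T(v, H) = -13*H*v
E(k(5))*T(-14, 1) = 5*(-13*1*(-14)) = 5*182 = 910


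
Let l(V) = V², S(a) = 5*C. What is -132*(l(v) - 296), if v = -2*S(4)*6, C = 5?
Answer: -11840928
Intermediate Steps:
S(a) = 25 (S(a) = 5*5 = 25)
v = -300 (v = -2*25*6 = -50*6 = -300)
-132*(l(v) - 296) = -132*((-300)² - 296) = -132*(90000 - 296) = -132*89704 = -11840928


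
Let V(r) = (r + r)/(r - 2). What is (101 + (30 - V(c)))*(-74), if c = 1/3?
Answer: -48618/5 ≈ -9723.6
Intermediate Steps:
c = ⅓ ≈ 0.33333
V(r) = 2*r/(-2 + r) (V(r) = (2*r)/(-2 + r) = 2*r/(-2 + r))
(101 + (30 - V(c)))*(-74) = (101 + (30 - 2/(3*(-2 + ⅓))))*(-74) = (101 + (30 - 2/(3*(-5/3))))*(-74) = (101 + (30 - 2*(-3)/(3*5)))*(-74) = (101 + (30 - 1*(-⅖)))*(-74) = (101 + (30 + ⅖))*(-74) = (101 + 152/5)*(-74) = (657/5)*(-74) = -48618/5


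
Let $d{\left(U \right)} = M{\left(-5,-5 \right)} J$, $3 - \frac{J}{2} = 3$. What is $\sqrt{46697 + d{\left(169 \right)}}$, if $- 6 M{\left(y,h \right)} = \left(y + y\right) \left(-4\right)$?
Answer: $7 \sqrt{953} \approx 216.09$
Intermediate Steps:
$J = 0$ ($J = 6 - 6 = 0$)
$M{\left(y,h \right)} = \frac{4 y}{3}$ ($M{\left(y,h \right)} = - \frac{\left(y + y\right) \left(-4\right)}{6} = - \frac{2 y \left(-4\right)}{6} = - \frac{\left(-8\right) y}{6} = \frac{4 y}{3}$)
$d{\left(U \right)} = 0$ ($d{\left(U \right)} = \frac{4}{3} \left(-5\right) 0 = \left(- \frac{20}{3}\right) 0 = 0$)
$\sqrt{46697 + d{\left(169 \right)}} = \sqrt{46697 + 0} = \sqrt{46697} = 7 \sqrt{953}$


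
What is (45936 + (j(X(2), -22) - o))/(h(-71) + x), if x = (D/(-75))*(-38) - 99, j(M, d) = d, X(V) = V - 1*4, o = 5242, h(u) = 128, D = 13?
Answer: 3050400/2669 ≈ 1142.9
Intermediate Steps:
X(V) = -4 + V (X(V) = V - 4 = -4 + V)
x = -6931/75 (x = (13/(-75))*(-38) - 99 = (13*(-1/75))*(-38) - 99 = -13/75*(-38) - 99 = 494/75 - 99 = -6931/75 ≈ -92.413)
(45936 + (j(X(2), -22) - o))/(h(-71) + x) = (45936 + (-22 - 1*5242))/(128 - 6931/75) = (45936 + (-22 - 5242))/(2669/75) = (45936 - 5264)*(75/2669) = 40672*(75/2669) = 3050400/2669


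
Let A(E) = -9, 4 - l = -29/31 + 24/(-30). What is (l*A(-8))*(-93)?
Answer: 24003/5 ≈ 4800.6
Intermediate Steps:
l = 889/155 (l = 4 - (-29/31 + 24/(-30)) = 4 - (-29*1/31 + 24*(-1/30)) = 4 - (-29/31 - ⅘) = 4 - 1*(-269/155) = 4 + 269/155 = 889/155 ≈ 5.7355)
(l*A(-8))*(-93) = ((889/155)*(-9))*(-93) = -8001/155*(-93) = 24003/5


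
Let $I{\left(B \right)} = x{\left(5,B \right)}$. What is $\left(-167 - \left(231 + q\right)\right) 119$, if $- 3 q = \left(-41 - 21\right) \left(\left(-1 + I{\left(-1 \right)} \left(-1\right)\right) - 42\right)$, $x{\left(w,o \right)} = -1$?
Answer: $55930$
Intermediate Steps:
$I{\left(B \right)} = -1$
$q = -868$ ($q = - \frac{\left(-41 - 21\right) \left(\left(-1 - -1\right) - 42\right)}{3} = - \frac{\left(-62\right) \left(\left(-1 + 1\right) - 42\right)}{3} = - \frac{\left(-62\right) \left(0 - 42\right)}{3} = - \frac{\left(-62\right) \left(-42\right)}{3} = \left(- \frac{1}{3}\right) 2604 = -868$)
$\left(-167 - \left(231 + q\right)\right) 119 = \left(-167 - -637\right) 119 = \left(-167 + \left(-231 + 868\right)\right) 119 = \left(-167 + 637\right) 119 = 470 \cdot 119 = 55930$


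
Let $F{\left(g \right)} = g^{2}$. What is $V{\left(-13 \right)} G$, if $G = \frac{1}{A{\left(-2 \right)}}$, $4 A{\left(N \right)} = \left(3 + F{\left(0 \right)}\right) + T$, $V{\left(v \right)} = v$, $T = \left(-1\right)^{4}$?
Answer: $-13$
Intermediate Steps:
$T = 1$
$A{\left(N \right)} = 1$ ($A{\left(N \right)} = \frac{\left(3 + 0^{2}\right) + 1}{4} = \frac{\left(3 + 0\right) + 1}{4} = \frac{3 + 1}{4} = \frac{1}{4} \cdot 4 = 1$)
$G = 1$ ($G = 1^{-1} = 1$)
$V{\left(-13 \right)} G = \left(-13\right) 1 = -13$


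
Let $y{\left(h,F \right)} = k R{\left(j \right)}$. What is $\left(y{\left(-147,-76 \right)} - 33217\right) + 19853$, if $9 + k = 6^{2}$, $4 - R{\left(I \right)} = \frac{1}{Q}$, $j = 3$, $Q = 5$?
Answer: $- \frac{66307}{5} \approx -13261.0$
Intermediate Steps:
$R{\left(I \right)} = \frac{19}{5}$ ($R{\left(I \right)} = 4 - \frac{1}{5} = \frac{19}{5}$)
$k = 27$ ($k = -9 + 6^{2} = -9 + 36 = 27$)
$y{\left(h,F \right)} = \frac{513}{5}$ ($y{\left(h,F \right)} = 27 \cdot \frac{19}{5} = \frac{513}{5}$)
$\left(y{\left(-147,-76 \right)} - 33217\right) + 19853 = \left(\frac{513}{5} - 33217\right) + 19853 = - \frac{165572}{5} + 19853 = - \frac{66307}{5}$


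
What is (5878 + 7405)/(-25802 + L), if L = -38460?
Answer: -13283/64262 ≈ -0.20670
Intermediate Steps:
(5878 + 7405)/(-25802 + L) = (5878 + 7405)/(-25802 - 38460) = 13283/(-64262) = 13283*(-1/64262) = -13283/64262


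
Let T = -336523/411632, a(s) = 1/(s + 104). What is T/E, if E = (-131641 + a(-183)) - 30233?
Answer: 26585317/5263969362704 ≈ 5.0504e-6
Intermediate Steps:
a(s) = 1/(104 + s)
E = -12788047/79 (E = (-131641 + 1/(104 - 183)) - 30233 = (-131641 + 1/(-79)) - 30233 = (-131641 - 1/79) - 30233 = -10399640/79 - 30233 = -12788047/79 ≈ -1.6187e+5)
T = -336523/411632 (T = -336523*1/411632 = -336523/411632 ≈ -0.81753)
T/E = -336523/(411632*(-12788047/79)) = -336523/411632*(-79/12788047) = 26585317/5263969362704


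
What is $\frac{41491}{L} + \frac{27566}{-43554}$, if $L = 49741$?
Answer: $\frac{31138472}{154744251} \approx 0.20123$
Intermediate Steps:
$\frac{41491}{L} + \frac{27566}{-43554} = \frac{41491}{49741} + \frac{27566}{-43554} = 41491 \cdot \frac{1}{49741} + 27566 \left(- \frac{1}{43554}\right) = \frac{41491}{49741} - \frac{1969}{3111} = \frac{31138472}{154744251}$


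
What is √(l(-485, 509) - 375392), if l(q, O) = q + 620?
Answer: I*√375257 ≈ 612.58*I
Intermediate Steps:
l(q, O) = 620 + q
√(l(-485, 509) - 375392) = √((620 - 485) - 375392) = √(135 - 375392) = √(-375257) = I*√375257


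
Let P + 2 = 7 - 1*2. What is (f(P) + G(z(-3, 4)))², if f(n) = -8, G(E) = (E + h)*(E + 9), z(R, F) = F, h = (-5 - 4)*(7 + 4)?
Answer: 1545049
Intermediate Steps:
h = -99 (h = -9*11 = -99)
G(E) = (-99 + E)*(9 + E) (G(E) = (E - 99)*(E + 9) = (-99 + E)*(9 + E))
P = 3 (P = -2 + (7 - 1*2) = -2 + (7 - 2) = -2 + 5 = 3)
(f(P) + G(z(-3, 4)))² = (-8 + (-891 + 4² - 90*4))² = (-8 + (-891 + 16 - 360))² = (-8 - 1235)² = (-1243)² = 1545049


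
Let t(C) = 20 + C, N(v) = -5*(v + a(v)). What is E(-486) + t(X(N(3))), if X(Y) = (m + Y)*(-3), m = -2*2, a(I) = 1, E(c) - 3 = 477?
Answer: 572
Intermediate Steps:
E(c) = 480 (E(c) = 3 + 477 = 480)
m = -4
N(v) = -5 - 5*v (N(v) = -5*(v + 1) = -5*(1 + v) = -5 - 5*v)
X(Y) = 12 - 3*Y (X(Y) = (-4 + Y)*(-3) = 12 - 3*Y)
E(-486) + t(X(N(3))) = 480 + (20 + (12 - 3*(-5 - 5*3))) = 480 + (20 + (12 - 3*(-5 - 15))) = 480 + (20 + (12 - 3*(-20))) = 480 + (20 + (12 + 60)) = 480 + (20 + 72) = 480 + 92 = 572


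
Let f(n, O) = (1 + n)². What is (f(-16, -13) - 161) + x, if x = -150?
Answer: -86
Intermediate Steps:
(f(-16, -13) - 161) + x = ((1 - 16)² - 161) - 150 = ((-15)² - 161) - 150 = (225 - 161) - 150 = 64 - 150 = -86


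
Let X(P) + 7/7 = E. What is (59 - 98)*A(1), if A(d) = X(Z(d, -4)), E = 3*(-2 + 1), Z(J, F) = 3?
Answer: 156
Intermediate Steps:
E = -3 (E = 3*(-1) = -3)
X(P) = -4 (X(P) = -1 - 3 = -4)
A(d) = -4
(59 - 98)*A(1) = (59 - 98)*(-4) = -39*(-4) = 156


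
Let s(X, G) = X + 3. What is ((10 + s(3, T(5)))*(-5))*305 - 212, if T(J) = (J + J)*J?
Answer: -24612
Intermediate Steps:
T(J) = 2*J**2 (T(J) = (2*J)*J = 2*J**2)
s(X, G) = 3 + X
((10 + s(3, T(5)))*(-5))*305 - 212 = ((10 + (3 + 3))*(-5))*305 - 212 = ((10 + 6)*(-5))*305 - 212 = (16*(-5))*305 - 212 = -80*305 - 212 = -24400 - 212 = -24612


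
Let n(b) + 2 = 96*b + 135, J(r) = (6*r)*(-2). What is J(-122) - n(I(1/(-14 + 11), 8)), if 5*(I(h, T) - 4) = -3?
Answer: 5023/5 ≈ 1004.6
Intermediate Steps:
I(h, T) = 17/5 (I(h, T) = 4 + (⅕)*(-3) = 4 - ⅗ = 17/5)
J(r) = -12*r
n(b) = 133 + 96*b (n(b) = -2 + (96*b + 135) = -2 + (135 + 96*b) = 133 + 96*b)
J(-122) - n(I(1/(-14 + 11), 8)) = -12*(-122) - (133 + 96*(17/5)) = 1464 - (133 + 1632/5) = 1464 - 1*2297/5 = 1464 - 2297/5 = 5023/5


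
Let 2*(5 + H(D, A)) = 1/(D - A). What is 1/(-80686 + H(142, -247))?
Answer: -778/62777597 ≈ -1.2393e-5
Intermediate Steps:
H(D, A) = -5 + 1/(2*(D - A))
1/(-80686 + H(142, -247)) = 1/(-80686 + (-1/2 - 5*(-247) + 5*142)/(-247 - 1*142)) = 1/(-80686 + (-1/2 + 1235 + 710)/(-247 - 142)) = 1/(-80686 + (3889/2)/(-389)) = 1/(-80686 - 1/389*3889/2) = 1/(-80686 - 3889/778) = 1/(-62777597/778) = -778/62777597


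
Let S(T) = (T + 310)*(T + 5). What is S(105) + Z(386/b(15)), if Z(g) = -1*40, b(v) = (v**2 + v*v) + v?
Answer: 45610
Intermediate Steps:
S(T) = (5 + T)*(310 + T) (S(T) = (310 + T)*(5 + T) = (5 + T)*(310 + T))
b(v) = v + 2*v**2 (b(v) = (v**2 + v**2) + v = 2*v**2 + v = v + 2*v**2)
Z(g) = -40
S(105) + Z(386/b(15)) = (1550 + 105**2 + 315*105) - 40 = (1550 + 11025 + 33075) - 40 = 45650 - 40 = 45610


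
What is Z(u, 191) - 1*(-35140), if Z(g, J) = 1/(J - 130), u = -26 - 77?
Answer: 2143541/61 ≈ 35140.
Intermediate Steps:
u = -103
Z(g, J) = 1/(-130 + J)
Z(u, 191) - 1*(-35140) = 1/(-130 + 191) - 1*(-35140) = 1/61 + 35140 = 2143541/61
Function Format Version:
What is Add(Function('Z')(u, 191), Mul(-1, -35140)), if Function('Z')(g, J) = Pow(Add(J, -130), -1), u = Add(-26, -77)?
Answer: Rational(2143541, 61) ≈ 35140.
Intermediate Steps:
u = -103
Function('Z')(g, J) = Pow(Add(-130, J), -1)
Add(Function('Z')(u, 191), Mul(-1, -35140)) = Add(Pow(Add(-130, 191), -1), Mul(-1, -35140)) = Add(Pow(61, -1), 35140) = Add(Rational(1, 61), 35140) = Rational(2143541, 61)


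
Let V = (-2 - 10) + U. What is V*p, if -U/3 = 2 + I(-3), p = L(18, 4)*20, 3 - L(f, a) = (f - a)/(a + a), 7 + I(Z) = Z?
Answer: 300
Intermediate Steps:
I(Z) = -7 + Z
L(f, a) = 3 - (f - a)/(2*a) (L(f, a) = 3 - (f - a)/(a + a) = 3 - (f - a)/(2*a))
p = 25 (p = ((½)*(-1*18 + 7*4)/4)*20 = ((½)*(¼)*(-18 + 28))*20 = ((½)*(¼)*10)*20 = (5/4)*20 = 25)
U = 24 (U = -3*(2 + (-7 - 3)) = -3*(2 - 10) = -3*(-8) = 24)
V = 12 (V = (-2 - 10) + 24 = -12 + 24 = 12)
V*p = 12*25 = 300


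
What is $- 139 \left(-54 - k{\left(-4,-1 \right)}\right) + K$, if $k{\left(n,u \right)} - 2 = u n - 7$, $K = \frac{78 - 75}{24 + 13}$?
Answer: $\frac{272582}{37} \approx 7367.1$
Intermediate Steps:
$K = \frac{3}{37} \approx 0.081081$
$k{\left(n,u \right)} = -5 + n u$ ($k{\left(n,u \right)} = 2 + \left(u n - 7\right) = 2 + \left(n u - 7\right) = 2 + \left(-7 + n u\right) = -5 + n u$)
$- 139 \left(-54 - k{\left(-4,-1 \right)}\right) + K = - 139 \left(-54 - \left(-5 - -4\right)\right) + \frac{3}{37} = - 139 \left(-54 - \left(-5 + 4\right)\right) + \frac{3}{37} = - 139 \left(-54 - -1\right) + \frac{3}{37} = - 139 \left(-54 + 1\right) + \frac{3}{37} = \left(-139\right) \left(-53\right) + \frac{3}{37} = 7367 + \frac{3}{37} = \frac{272582}{37}$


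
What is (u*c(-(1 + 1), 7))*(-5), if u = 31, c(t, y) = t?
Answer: 310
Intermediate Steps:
(u*c(-(1 + 1), 7))*(-5) = (31*(-(1 + 1)))*(-5) = (31*(-1*2))*(-5) = (31*(-2))*(-5) = -62*(-5) = 310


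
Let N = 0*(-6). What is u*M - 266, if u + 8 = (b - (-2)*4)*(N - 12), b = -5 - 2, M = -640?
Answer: 12534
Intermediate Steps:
b = -7
N = 0
u = -20 (u = -8 + (-7 - (-2)*4)*(0 - 12) = -8 + (-7 - 1*(-8))*(-12) = -8 + (-7 + 8)*(-12) = -8 + 1*(-12) = -8 - 12 = -20)
u*M - 266 = -20*(-640) - 266 = 12800 - 266 = 12534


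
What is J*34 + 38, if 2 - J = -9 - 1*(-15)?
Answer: -98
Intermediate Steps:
J = -4 (J = 2 - (-9 - 1*(-15)) = 2 - (-9 + 15) = 2 - 1*6 = 2 - 6 = -4)
J*34 + 38 = -4*34 + 38 = -136 + 38 = -98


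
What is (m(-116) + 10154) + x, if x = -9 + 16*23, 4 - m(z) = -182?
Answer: 10699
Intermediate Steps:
m(z) = 186 (m(z) = 4 - 1*(-182) = 4 + 182 = 186)
x = 359 (x = -9 + 368 = 359)
(m(-116) + 10154) + x = (186 + 10154) + 359 = 10340 + 359 = 10699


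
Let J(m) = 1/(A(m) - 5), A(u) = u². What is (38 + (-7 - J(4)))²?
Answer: 115600/121 ≈ 955.37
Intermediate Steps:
J(m) = 1/(-5 + m²) (J(m) = 1/(m² - 5) = 1/(-5 + m²))
(38 + (-7 - J(4)))² = (38 + (-7 - 1/(-5 + 4²)))² = (38 + (-7 - 1/(-5 + 16)))² = (38 + (-7 - 1/11))² = (38 - 78/11)² = (340/11)² = 115600/121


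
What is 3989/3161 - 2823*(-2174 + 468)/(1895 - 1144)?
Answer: 15226491857/2373911 ≈ 6414.1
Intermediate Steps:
3989/3161 - 2823*(-2174 + 468)/(1895 - 1144) = 3989*(1/3161) - 2823/(751/(-1706)) = 3989/3161 - 2823/(751*(-1/1706)) = 3989/3161 - 2823/(-751/1706) = 3989/3161 - 2823*(-1706/751) = 3989/3161 + 4816038/751 = 15226491857/2373911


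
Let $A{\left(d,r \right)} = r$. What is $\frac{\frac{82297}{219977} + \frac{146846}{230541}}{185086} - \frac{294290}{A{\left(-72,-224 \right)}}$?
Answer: $\frac{62780077518016339969}{47785304650388592} \approx 1313.8$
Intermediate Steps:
$\frac{\frac{82297}{219977} + \frac{146846}{230541}}{185086} - \frac{294290}{A{\left(-72,-224 \right)}} = \frac{\frac{82297}{219977} + \frac{146846}{230541}}{185086} - \frac{294290}{-224} = \left(82297 \cdot \frac{1}{219977} + 146846 \cdot \frac{1}{230541}\right) \frac{1}{185086} - - \frac{147145}{112} = \left(\frac{82297}{219977} + \frac{146846}{230541}\right) \frac{1}{185086} + \frac{147145}{112} = \frac{51275575219}{50713717557} \cdot \frac{1}{185086} + \frac{147145}{112} = \frac{4661415929}{853309011614082} + \frac{147145}{112} = \frac{62780077518016339969}{47785304650388592}$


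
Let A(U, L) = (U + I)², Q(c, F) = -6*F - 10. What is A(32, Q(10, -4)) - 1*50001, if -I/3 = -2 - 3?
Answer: -47792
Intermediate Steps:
I = 15 (I = -3*(-2 - 3) = -3*(-5) = 15)
Q(c, F) = -10 - 6*F
A(U, L) = (15 + U)² (A(U, L) = (U + 15)² = (15 + U)²)
A(32, Q(10, -4)) - 1*50001 = (15 + 32)² - 1*50001 = 47² - 50001 = 2209 - 50001 = -47792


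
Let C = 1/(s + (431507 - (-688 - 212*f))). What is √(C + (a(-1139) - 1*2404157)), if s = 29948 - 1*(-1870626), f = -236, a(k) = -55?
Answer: I*√12528079967948761091/2282737 ≈ 1550.6*I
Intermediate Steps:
s = 1900574 (s = 29948 + 1870626 = 1900574)
C = 1/2282737 (C = 1/(1900574 + (431507 - (-688 - 212*(-236)))) = 1/(1900574 + (431507 - (-688 + 50032))) = 1/(1900574 + (431507 - 1*49344)) = 1/(1900574 + (431507 - 49344)) = 1/(1900574 + 382163) = 1/2282737 ≈ 4.3807e-7)
√(C + (a(-1139) - 1*2404157)) = √(1/2282737 + (-55 - 1*2404157)) = √(1/2282737 + (-55 - 2404157)) = √(1/2282737 - 2404212) = √(-5488183688243/2282737) = I*√12528079967948761091/2282737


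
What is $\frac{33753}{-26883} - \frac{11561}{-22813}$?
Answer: $- \frac{153070942}{204427293} \approx -0.74878$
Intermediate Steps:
$\frac{33753}{-26883} - \frac{11561}{-22813} = 33753 \left(- \frac{1}{26883}\right) - - \frac{11561}{22813} = - \frac{11251}{8961} + \frac{11561}{22813} = - \frac{153070942}{204427293}$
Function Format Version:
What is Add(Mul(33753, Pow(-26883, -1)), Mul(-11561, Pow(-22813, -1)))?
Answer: Rational(-153070942, 204427293) ≈ -0.74878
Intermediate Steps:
Add(Mul(33753, Pow(-26883, -1)), Mul(-11561, Pow(-22813, -1))) = Add(Mul(33753, Rational(-1, 26883)), Mul(-11561, Rational(-1, 22813))) = Add(Rational(-11251, 8961), Rational(11561, 22813)) = Rational(-153070942, 204427293)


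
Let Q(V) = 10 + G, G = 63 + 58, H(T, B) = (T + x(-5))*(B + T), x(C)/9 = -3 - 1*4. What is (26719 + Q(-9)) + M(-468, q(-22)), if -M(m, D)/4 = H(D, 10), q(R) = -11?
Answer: 26554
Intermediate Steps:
x(C) = -63 (x(C) = 9*(-3 - 1*4) = 9*(-3 - 4) = 9*(-7) = -63)
H(T, B) = (-63 + T)*(B + T) (H(T, B) = (T - 63)*(B + T) = (-63 + T)*(B + T))
M(m, D) = 2520 - 4*D² + 212*D (M(m, D) = -4*(D² - 63*10 - 63*D + 10*D) = -4*(D² - 630 - 63*D + 10*D) = -4*(-630 + D² - 53*D) = 2520 - 4*D² + 212*D)
G = 121
Q(V) = 131 (Q(V) = 10 + 121 = 131)
(26719 + Q(-9)) + M(-468, q(-22)) = (26719 + 131) + (2520 - 4*(-11)² + 212*(-11)) = 26850 + (2520 - 4*121 - 2332) = 26850 + (2520 - 484 - 2332) = 26850 - 296 = 26554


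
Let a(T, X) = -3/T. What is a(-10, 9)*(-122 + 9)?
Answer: -339/10 ≈ -33.900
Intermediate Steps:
a(-10, 9)*(-122 + 9) = (-3/(-10))*(-122 + 9) = -3*(-⅒)*(-113) = (3/10)*(-113) = -339/10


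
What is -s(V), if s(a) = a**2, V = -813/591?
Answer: -73441/38809 ≈ -1.8924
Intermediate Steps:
V = -271/197 (V = -813*1/591 = -271/197 ≈ -1.3756)
-s(V) = -(-271/197)**2 = -1*73441/38809 = -73441/38809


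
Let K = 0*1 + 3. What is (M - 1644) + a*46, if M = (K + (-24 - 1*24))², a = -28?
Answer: -907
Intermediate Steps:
K = 3 (K = 0 + 3 = 3)
M = 2025 (M = (3 + (-24 - 1*24))² = (3 + (-24 - 24))² = (3 - 48)² = (-45)² = 2025)
(M - 1644) + a*46 = (2025 - 1644) - 28*46 = 381 - 1288 = -907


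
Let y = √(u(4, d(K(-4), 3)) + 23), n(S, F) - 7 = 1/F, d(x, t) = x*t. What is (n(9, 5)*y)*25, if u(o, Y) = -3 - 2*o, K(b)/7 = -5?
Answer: 360*√3 ≈ 623.54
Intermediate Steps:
K(b) = -35 (K(b) = 7*(-5) = -35)
d(x, t) = t*x
n(S, F) = 7 + 1/F
y = 2*√3 (y = √((-3 - 2*4) + 23) = √((-3 - 8) + 23) = √(-11 + 23) = √12 = 2*√3 ≈ 3.4641)
(n(9, 5)*y)*25 = ((7 + 1/5)*(2*√3))*25 = ((7 + ⅕)*(2*√3))*25 = (36*(2*√3)/5)*25 = (72*√3/5)*25 = 360*√3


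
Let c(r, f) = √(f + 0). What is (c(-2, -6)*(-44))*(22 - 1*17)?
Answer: -220*I*√6 ≈ -538.89*I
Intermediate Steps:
c(r, f) = √f
(c(-2, -6)*(-44))*(22 - 1*17) = (√(-6)*(-44))*(22 - 1*17) = ((I*√6)*(-44))*(22 - 17) = -44*I*√6*5 = -220*I*√6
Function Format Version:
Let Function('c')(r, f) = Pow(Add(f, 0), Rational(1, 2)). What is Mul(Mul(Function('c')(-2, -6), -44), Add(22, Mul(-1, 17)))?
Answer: Mul(-220, I, Pow(6, Rational(1, 2))) ≈ Mul(-538.89, I)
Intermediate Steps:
Function('c')(r, f) = Pow(f, Rational(1, 2))
Mul(Mul(Function('c')(-2, -6), -44), Add(22, Mul(-1, 17))) = Mul(Mul(Pow(-6, Rational(1, 2)), -44), Add(22, Mul(-1, 17))) = Mul(Mul(Mul(I, Pow(6, Rational(1, 2))), -44), Add(22, -17)) = Mul(Mul(-44, I, Pow(6, Rational(1, 2))), 5) = Mul(-220, I, Pow(6, Rational(1, 2)))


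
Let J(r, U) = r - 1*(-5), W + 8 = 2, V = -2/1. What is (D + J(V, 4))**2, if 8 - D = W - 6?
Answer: 529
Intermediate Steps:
V = -2 (V = -2*1 = -2)
W = -6 (W = -8 + 2 = -6)
J(r, U) = 5 + r (J(r, U) = r + 5 = 5 + r)
D = 20 (D = 8 - (-6 - 6) = 8 - 1*(-12) = 8 + 12 = 20)
(D + J(V, 4))**2 = (20 + (5 - 2))**2 = (20 + 3)**2 = 23**2 = 529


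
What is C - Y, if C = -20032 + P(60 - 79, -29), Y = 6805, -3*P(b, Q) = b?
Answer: -80492/3 ≈ -26831.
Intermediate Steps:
P(b, Q) = -b/3
C = -60077/3 (C = -20032 - (60 - 79)/3 = -20032 - ⅓*(-19) = -20032 + 19/3 = -60077/3 ≈ -20026.)
C - Y = -60077/3 - 1*6805 = -60077/3 - 6805 = -80492/3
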